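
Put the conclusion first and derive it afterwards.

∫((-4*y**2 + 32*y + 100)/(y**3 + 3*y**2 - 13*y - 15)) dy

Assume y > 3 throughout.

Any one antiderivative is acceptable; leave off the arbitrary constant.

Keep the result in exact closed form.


The answer is 5*log(y - 3) - 4*log(y + 1) - 5*log(y + 5).
Step 1. Decompose ∫((-4*y**2 + 32*y + 100)/(y**3 + 3*y**2 - 13*y - 15)) dy by partial fractions, (-4*y**2 + 32*y + 100)/(y**3 + 3*y**2 - 13*y - 15) = -5/(y + 5) - 4/(y + 1) + 5/(y - 3): now ∫(5/(y - 3)) dy + ∫(-4/(y + 1)) dy + ∫(-5/(y + 5)) dy.
Step 2. Evaluate the standard form [assuming y > -1]: now -4*log(y + 1) + ∫(5/(y - 3)) dy + ∫(-5/(y + 5)) dy.
Step 3. Evaluate the standard form [assuming y > 3]: now 5*log(y - 3) - 4*log(y + 1) + ∫(-5/(y + 5)) dy.
Step 4. Evaluate the standard form [assuming y > -5]: now 5*log(y - 3) - 4*log(y + 1) - 5*log(y + 5).
Answer: 5*log(y - 3) - 4*log(y + 1) - 5*log(y + 5).


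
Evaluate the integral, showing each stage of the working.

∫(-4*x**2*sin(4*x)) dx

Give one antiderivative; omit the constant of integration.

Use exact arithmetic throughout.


Step 1. Integrate ∫(-4*x**2*sin(4*x)) dx by parts with u = x**2, dv = (-4*sin(4*x)) dx, so v = cos(4*x): now x**2*cos(4*x) + ∫(-2*x*cos(4*x)) dx.
Step 2. Integrate ∫(-2*x*cos(4*x)) dx by parts with u = x, dv = (-2*cos(4*x)) dx, so v = -sin(4*x)/2: now x**2*cos(4*x) - x*sin(4*x)/2 + ∫(sin(4*x)/2) dx.
Step 3. Evaluate the standard form: now x**2*cos(4*x) - x*sin(4*x)/2 - cos(4*x)/8.
Answer: x**2*cos(4*x) - x*sin(4*x)/2 - cos(4*x)/8.


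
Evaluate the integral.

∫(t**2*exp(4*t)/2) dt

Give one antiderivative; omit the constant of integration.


Answer: t**2*exp(4*t)/8 - t*exp(4*t)/16 + exp(4*t)/64.


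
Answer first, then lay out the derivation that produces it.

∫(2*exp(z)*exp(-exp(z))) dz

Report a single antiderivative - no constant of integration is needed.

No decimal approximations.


The answer is -2*exp(-exp(z)).
Step 1. Substitute u = exp(z), turning ∫(2*exp(z)*exp(-exp(z))) dz into ∫(2*exp(-u)) du: now ∫(2*exp(-u)) du.
Step 2. Evaluate the standard form: now -2*exp(-u).
Step 3. Substitute back u = exp(z): now -2*exp(-exp(z)).
Answer: -2*exp(-exp(z)).


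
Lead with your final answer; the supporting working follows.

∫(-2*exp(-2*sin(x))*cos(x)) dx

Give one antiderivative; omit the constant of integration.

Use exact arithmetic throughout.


The answer is exp(-2*sin(x)).
Step 1. Substitute u = sin(x), turning ∫(-2*exp(-2*sin(x))*cos(x)) dx into ∫(-2*exp(-2*u)) du: now ∫(-2*exp(-2*u)) du.
Step 2. Evaluate the standard form: now exp(-2*u).
Step 3. Substitute back u = sin(x): now exp(-2*sin(x)).
Answer: exp(-2*sin(x)).


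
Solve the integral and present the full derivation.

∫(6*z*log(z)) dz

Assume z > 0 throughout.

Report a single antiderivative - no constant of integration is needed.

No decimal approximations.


Step 1. Integrate ∫(6*z*log(z)) dz by parts with u = log(z), dv = (6*z) dz, so v = 3*z**2 [assuming z > 0]: now 3*z**2*log(z) + ∫(-3*z) dz.
Step 2. Evaluate the standard form: now 3*z**2*log(z) - 3*z**2/2.
Answer: 3*z**2*log(z) - 3*z**2/2.


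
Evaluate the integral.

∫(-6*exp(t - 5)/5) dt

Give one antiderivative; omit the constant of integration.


Answer: -6*exp(t - 5)/5.


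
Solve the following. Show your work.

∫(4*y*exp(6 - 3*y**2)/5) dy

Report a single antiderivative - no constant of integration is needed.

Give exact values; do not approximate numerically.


Step 1. Substitute u = y**2 - 2, turning ∫(4*y*exp(6 - 3*y**2)/5) dy into ∫(2*exp(-3*u)/5) du: now ∫(2*exp(-3*u)/5) du.
Step 2. Evaluate the standard form: now -2*exp(-3*u)/15.
Step 3. Substitute back u = y**2 - 2: now -2*exp(6 - 3*y**2)/15.
Answer: -2*exp(6 - 3*y**2)/15.


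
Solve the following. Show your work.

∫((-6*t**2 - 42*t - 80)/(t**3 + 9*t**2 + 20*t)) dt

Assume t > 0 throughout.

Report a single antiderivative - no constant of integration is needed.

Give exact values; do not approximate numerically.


Step 1. Decompose ∫((-6*t**2 - 42*t - 80)/(t**3 + 9*t**2 + 20*t)) dt by partial fractions, (-6*t**2 - 42*t - 80)/(t**3 + 9*t**2 + 20*t) = -4/(t + 5) + 2/(t + 4) - 4/t: now ∫(-4/t) dt + ∫(2/(t + 4)) dt + ∫(-4/(t + 5)) dt.
Step 2. Evaluate the standard form [assuming t > 0]: now -4*log(t) + ∫(2/(t + 4)) dt + ∫(-4/(t + 5)) dt.
Step 3. Evaluate the standard form [assuming t > -4]: now -4*log(t) + 2*log(t + 4) + ∫(-4/(t + 5)) dt.
Step 4. Evaluate the standard form [assuming t > -5]: now -4*log(t) + 2*log(t + 4) - 4*log(t + 5).
Answer: -4*log(t) + 2*log(t + 4) - 4*log(t + 5).


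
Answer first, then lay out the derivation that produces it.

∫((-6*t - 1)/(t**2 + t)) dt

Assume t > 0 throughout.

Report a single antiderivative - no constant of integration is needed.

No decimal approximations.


The answer is -log(t) - 5*log(t + 1).
Step 1. Decompose ∫((-6*t - 1)/(t**2 + t)) dt by partial fractions, (-6*t - 1)/(t**2 + t) = -5/(t + 1) - 1/t: now ∫(-1/t) dt + ∫(-5/(t + 1)) dt.
Step 2. Evaluate the standard form [assuming t > -1]: now -5*log(t + 1) + ∫(-1/t) dt.
Step 3. Evaluate the standard form [assuming t > 0]: now -log(t) - 5*log(t + 1).
Answer: -log(t) - 5*log(t + 1).


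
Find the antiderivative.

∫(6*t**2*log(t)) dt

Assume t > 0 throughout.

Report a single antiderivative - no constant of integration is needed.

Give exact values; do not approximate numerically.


Answer: 2*t**3*log(t) - 2*t**3/3.


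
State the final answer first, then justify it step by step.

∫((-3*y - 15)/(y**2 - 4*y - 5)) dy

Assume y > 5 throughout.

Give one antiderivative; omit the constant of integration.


The answer is -5*log(y - 5) + 2*log(y + 1).
Step 1. Decompose ∫((-3*y - 15)/(y**2 - 4*y - 5)) dy by partial fractions, (-3*y - 15)/(y**2 - 4*y - 5) = 2/(y + 1) - 5/(y - 5): now ∫(-5/(y - 5)) dy + ∫(2/(y + 1)) dy.
Step 2. Evaluate the standard form [assuming y > -1]: now 2*log(y + 1) + ∫(-5/(y - 5)) dy.
Step 3. Evaluate the standard form [assuming y > 5]: now -5*log(y - 5) + 2*log(y + 1).
Answer: -5*log(y - 5) + 2*log(y + 1).


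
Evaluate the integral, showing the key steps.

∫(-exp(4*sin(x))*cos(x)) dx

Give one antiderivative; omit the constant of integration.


Step 1. Substitute u = sin(x), turning ∫(-exp(4*sin(x))*cos(x)) dx into ∫(-exp(4*u)) du: now ∫(-exp(4*u)) du.
Step 2. Evaluate the standard form: now -exp(4*u)/4.
Step 3. Substitute back u = sin(x): now -exp(4*sin(x))/4.
Answer: -exp(4*sin(x))/4.


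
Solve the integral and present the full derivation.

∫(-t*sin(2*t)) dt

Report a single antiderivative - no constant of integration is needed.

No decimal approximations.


Step 1. Integrate ∫(-t*sin(2*t)) dt by parts with u = t, dv = (-sin(2*t)) dt, so v = cos(2*t)/2: now t*cos(2*t)/2 + ∫(-cos(2*t)/2) dt.
Step 2. Evaluate the standard form: now t*cos(2*t)/2 - sin(2*t)/4.
Answer: t*cos(2*t)/2 - sin(2*t)/4.


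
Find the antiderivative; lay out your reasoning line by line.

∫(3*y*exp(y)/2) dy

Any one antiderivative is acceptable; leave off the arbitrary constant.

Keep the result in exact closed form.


Step 1. Integrate ∫(3*y*exp(y)/2) dy by parts with u = y, dv = (3*exp(y)/2) dy, so v = 3*exp(y)/2: now 3*y*exp(y)/2 + ∫(-3*exp(y)/2) dy.
Step 2. Evaluate the standard form: now 3*y*exp(y)/2 - 3*exp(y)/2.
Answer: 3*y*exp(y)/2 - 3*exp(y)/2.


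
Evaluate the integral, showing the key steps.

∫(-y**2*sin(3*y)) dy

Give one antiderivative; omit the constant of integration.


Step 1. Integrate ∫(-y**2*sin(3*y)) dy by parts with u = y**2, dv = (-sin(3*y)) dy, so v = cos(3*y)/3: now y**2*cos(3*y)/3 + ∫(-2*y*cos(3*y)/3) dy.
Step 2. Integrate ∫(-2*y*cos(3*y)/3) dy by parts with u = y, dv = (-2*cos(3*y)/3) dy, so v = -2*sin(3*y)/9: now y**2*cos(3*y)/3 - 2*y*sin(3*y)/9 + ∫(2*sin(3*y)/9) dy.
Step 3. Evaluate the standard form: now y**2*cos(3*y)/3 - 2*y*sin(3*y)/9 - 2*cos(3*y)/27.
Answer: y**2*cos(3*y)/3 - 2*y*sin(3*y)/9 - 2*cos(3*y)/27.


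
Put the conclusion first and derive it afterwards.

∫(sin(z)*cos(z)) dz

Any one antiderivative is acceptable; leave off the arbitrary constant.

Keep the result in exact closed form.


The answer is sin(z)**2/2.
Step 1. Substitute u = sin(z), turning ∫(sin(z)*cos(z)) dz into ∫(u) du: now ∫(u) du.
Step 2. Evaluate the standard form: now u**2/2.
Step 3. Substitute back u = sin(z): now sin(z)**2/2.
Answer: sin(z)**2/2.


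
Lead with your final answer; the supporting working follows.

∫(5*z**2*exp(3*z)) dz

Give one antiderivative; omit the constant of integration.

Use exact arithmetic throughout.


The answer is 5*z**2*exp(3*z)/3 - 10*z*exp(3*z)/9 + 10*exp(3*z)/27.
Step 1. Integrate ∫(5*z**2*exp(3*z)) dz by parts with u = z**2, dv = (5*exp(3*z)) dz, so v = 5*exp(3*z)/3: now 5*z**2*exp(3*z)/3 + ∫(-10*z*exp(3*z)/3) dz.
Step 2. Integrate ∫(-10*z*exp(3*z)/3) dz by parts with u = z, dv = (-10*exp(3*z)/3) dz, so v = -10*exp(3*z)/9: now 5*z**2*exp(3*z)/3 - 10*z*exp(3*z)/9 + ∫(10*exp(3*z)/9) dz.
Step 3. Evaluate the standard form: now 5*z**2*exp(3*z)/3 - 10*z*exp(3*z)/9 + 10*exp(3*z)/27.
Answer: 5*z**2*exp(3*z)/3 - 10*z*exp(3*z)/9 + 10*exp(3*z)/27.


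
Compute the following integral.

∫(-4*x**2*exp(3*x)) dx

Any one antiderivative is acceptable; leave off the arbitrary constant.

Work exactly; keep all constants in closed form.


Answer: -4*x**2*exp(3*x)/3 + 8*x*exp(3*x)/9 - 8*exp(3*x)/27.


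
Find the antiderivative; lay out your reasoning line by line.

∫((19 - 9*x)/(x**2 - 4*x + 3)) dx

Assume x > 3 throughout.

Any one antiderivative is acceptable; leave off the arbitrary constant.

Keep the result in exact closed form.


Step 1. Decompose ∫((19 - 9*x)/(x**2 - 4*x + 3)) dx by partial fractions, (19 - 9*x)/(x**2 - 4*x + 3) = -5/(x - 1) - 4/(x - 3): now ∫(-4/(x - 3)) dx + ∫(-5/(x - 1)) dx.
Step 2. Evaluate the standard form [assuming x > 1]: now -5*log(x - 1) + ∫(-4/(x - 3)) dx.
Step 3. Evaluate the standard form [assuming x > 3]: now -4*log(x - 3) - 5*log(x - 1).
Answer: -4*log(x - 3) - 5*log(x - 1).


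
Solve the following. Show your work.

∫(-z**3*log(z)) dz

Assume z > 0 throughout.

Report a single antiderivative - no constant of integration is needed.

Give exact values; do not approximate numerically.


Step 1. Integrate ∫(-z**3*log(z)) dz by parts with u = log(z), dv = (-z**3) dz, so v = -z**4/4 [assuming z > 0]: now -z**4*log(z)/4 + ∫(z**3/4) dz.
Step 2. Evaluate the standard form: now -z**4*log(z)/4 + z**4/16.
Answer: -z**4*log(z)/4 + z**4/16.


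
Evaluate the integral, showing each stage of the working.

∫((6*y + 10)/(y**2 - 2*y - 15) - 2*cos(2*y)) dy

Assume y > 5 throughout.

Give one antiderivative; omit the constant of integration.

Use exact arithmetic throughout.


Step 1. Rewrite: now ∫((6*y + 10)/(y**2 - 2*y - 15)) dy + ∫(-2*cos(2*y)) dy.
Step 2. Decompose ∫((6*y + 10)/(y**2 - 2*y - 15)) dy by partial fractions, (6*y + 10)/(y**2 - 2*y - 15) = 1/(y + 3) + 5/(y - 5): now ∫(5/(y - 5)) dy + ∫(1/(y + 3)) dy + ∫(-2*cos(2*y)) dy.
Step 3. Evaluate the standard form [assuming y > -3]: now log(y + 3) + ∫(5/(y - 5)) dy + ∫(-2*cos(2*y)) dy.
Step 4. Evaluate the standard form [assuming y > 5]: now 5*log(y - 5) + log(y + 3) + ∫(-2*cos(2*y)) dy.
Step 5. Evaluate the standard form: now 5*log(y - 5) + log(y + 3) - sin(2*y).
Answer: 5*log(y - 5) + log(y + 3) - sin(2*y).


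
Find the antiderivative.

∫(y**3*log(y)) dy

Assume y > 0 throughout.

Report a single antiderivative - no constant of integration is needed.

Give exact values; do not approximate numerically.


Answer: y**4*log(y)/4 - y**4/16.


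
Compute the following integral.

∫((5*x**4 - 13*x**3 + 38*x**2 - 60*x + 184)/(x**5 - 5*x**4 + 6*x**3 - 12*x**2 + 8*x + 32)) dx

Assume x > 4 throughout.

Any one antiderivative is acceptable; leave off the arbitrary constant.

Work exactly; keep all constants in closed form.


Answer: 5*log(x - 4) - 4*log(x - 2) + 4*log(x + 1) + 2*atan(x/2).


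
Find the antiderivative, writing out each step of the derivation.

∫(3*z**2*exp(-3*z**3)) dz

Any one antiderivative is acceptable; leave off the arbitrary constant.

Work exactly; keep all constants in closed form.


Step 1. Substitute u = z**3, turning ∫(3*z**2*exp(-3*z**3)) dz into ∫(exp(-3*u)) du: now ∫(exp(-3*u)) du.
Step 2. Evaluate the standard form: now -exp(-3*u)/3.
Step 3. Substitute back u = z**3: now -exp(-3*z**3)/3.
Answer: -exp(-3*z**3)/3.


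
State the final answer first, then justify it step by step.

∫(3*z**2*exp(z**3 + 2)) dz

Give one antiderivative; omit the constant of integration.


The answer is exp(z**3 + 2).
Step 1. Substitute u = z**3 + 2, turning ∫(3*z**2*exp(z**3 + 2)) dz into ∫(exp(u)) du: now ∫(exp(u)) du.
Step 2. Evaluate the standard form: now exp(u).
Step 3. Substitute back u = z**3 + 2: now exp(z**3 + 2).
Answer: exp(z**3 + 2).


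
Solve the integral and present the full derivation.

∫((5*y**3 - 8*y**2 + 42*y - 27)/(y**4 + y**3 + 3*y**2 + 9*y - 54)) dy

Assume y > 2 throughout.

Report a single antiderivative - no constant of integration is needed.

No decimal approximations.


Step 1. Decompose ∫((5*y**3 - 8*y**2 + 42*y - 27)/(y**4 + y**3 + 3*y**2 + 9*y - 54)) dy by partial fractions, (5*y**3 - 8*y**2 + 42*y - 27)/(y**4 + y**3 + 3*y**2 + 9*y - 54) = -3/(y**2 + 9) + 4/(y + 3) + 1/(y - 2): now ∫(1/(y - 2)) dy + ∫(4/(y + 3)) dy + ∫(-3/(y**2 + 9)) dy.
Step 2. Evaluate the standard form [assuming y > -3]: now 4*log(y + 3) + ∫(1/(y - 2)) dy + ∫(-3/(y**2 + 9)) dy.
Step 3. Evaluate the standard form [assuming y > 2]: now log(y - 2) + 4*log(y + 3) + ∫(-3/(y**2 + 9)) dy.
Step 4. Evaluate the standard form: now log(y - 2) + 4*log(y + 3) - atan(y/3).
Answer: log(y - 2) + 4*log(y + 3) - atan(y/3).


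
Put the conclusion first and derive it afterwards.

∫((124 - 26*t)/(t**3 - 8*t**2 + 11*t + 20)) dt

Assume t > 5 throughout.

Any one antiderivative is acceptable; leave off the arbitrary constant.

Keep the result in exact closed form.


The answer is -log(t - 5) - 4*log(t - 4) + 5*log(t + 1).
Step 1. Decompose ∫((124 - 26*t)/(t**3 - 8*t**2 + 11*t + 20)) dt by partial fractions, (124 - 26*t)/(t**3 - 8*t**2 + 11*t + 20) = 5/(t + 1) - 4/(t - 4) - 1/(t - 5): now ∫(-1/(t - 5)) dt + ∫(-4/(t - 4)) dt + ∫(5/(t + 1)) dt.
Step 2. Evaluate the standard form [assuming t > -1]: now 5*log(t + 1) + ∫(-1/(t - 5)) dt + ∫(-4/(t - 4)) dt.
Step 3. Evaluate the standard form [assuming t > 5]: now -log(t - 5) + 5*log(t + 1) + ∫(-4/(t - 4)) dt.
Step 4. Evaluate the standard form [assuming t > 4]: now -log(t - 5) - 4*log(t - 4) + 5*log(t + 1).
Answer: -log(t - 5) - 4*log(t - 4) + 5*log(t + 1).


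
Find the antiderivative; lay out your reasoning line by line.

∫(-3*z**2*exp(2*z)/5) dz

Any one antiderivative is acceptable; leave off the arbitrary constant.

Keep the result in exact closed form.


Step 1. Integrate ∫(-3*z**2*exp(2*z)/5) dz by parts with u = z**2, dv = (-3*exp(2*z)/5) dz, so v = -3*exp(2*z)/10: now -3*z**2*exp(2*z)/10 + ∫(3*z*exp(2*z)/5) dz.
Step 2. Integrate ∫(3*z*exp(2*z)/5) dz by parts with u = z, dv = (3*exp(2*z)/5) dz, so v = 3*exp(2*z)/10: now -3*z**2*exp(2*z)/10 + 3*z*exp(2*z)/10 + ∫(-3*exp(2*z)/10) dz.
Step 3. Evaluate the standard form: now -3*z**2*exp(2*z)/10 + 3*z*exp(2*z)/10 - 3*exp(2*z)/20.
Answer: -3*z**2*exp(2*z)/10 + 3*z*exp(2*z)/10 - 3*exp(2*z)/20.


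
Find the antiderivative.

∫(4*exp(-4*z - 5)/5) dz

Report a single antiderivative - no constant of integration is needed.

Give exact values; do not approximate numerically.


Answer: -exp(-4*z - 5)/5.


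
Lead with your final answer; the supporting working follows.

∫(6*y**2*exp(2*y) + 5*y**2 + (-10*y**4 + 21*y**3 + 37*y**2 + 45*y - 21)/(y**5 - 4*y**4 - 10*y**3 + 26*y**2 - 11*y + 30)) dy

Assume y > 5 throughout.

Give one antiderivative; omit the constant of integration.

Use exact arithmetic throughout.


The answer is 5*y**3/3 + 3*y**2*exp(2*y) - 3*y*exp(2*y) + 3*exp(2*y)/2 - 4*log(y - 5) - 3*log(y - 2) - 3*log(y + 3) - 2*atan(y).
Step 1. Rewrite: now ∫(5*y**2) dy + ∫(6*y**2*exp(2*y)) dy + ∫((-10*y**4 + 21*y**3 + 37*y**2 + 45*y - 21)/(y**5 - 4*y**4 - 10*y**3 + 26*y**2 - 11*y + 30)) dy.
Step 2. Decompose ∫((-10*y**4 + 21*y**3 + 37*y**2 + 45*y - 21)/(y**5 - 4*y**4 - 10*y**3 + 26*y**2 - 11*y + 30)) dy by partial fractions, (-10*y**4 + 21*y**3 + 37*y**2 + 45*y - 21)/(y**5 - 4*y**4 - 10*y**3 + 26*y**2 - 11*y + 30) = -2/(y**2 + 1) - 3/(y + 3) - 3/(y - 2) - 4/(y - 5): now ∫(5*y**2) dy + ∫(6*y**2*exp(2*y)) dy + ∫(-4/(y - 5)) dy + ∫(-3/(y - 2)) dy + ∫(-3/(y + 3)) dy + ∫(-2/(y**2 + 1)) dy.
Step 3. Evaluate the standard form [assuming y > 2]: now -3*log(y - 2) + ∫(5*y**2) dy + ∫(6*y**2*exp(2*y)) dy + ∫(-4/(y - 5)) dy + ∫(-3/(y + 3)) dy + ∫(-2/(y**2 + 1)) dy.
Step 4. Evaluate the standard form [assuming y > 5]: now -4*log(y - 5) - 3*log(y - 2) + ∫(5*y**2) dy + ∫(6*y**2*exp(2*y)) dy + ∫(-3/(y + 3)) dy + ∫(-2/(y**2 + 1)) dy.
Step 5. Evaluate the standard form [assuming y > -3]: now -4*log(y - 5) - 3*log(y - 2) - 3*log(y + 3) + ∫(5*y**2) dy + ∫(6*y**2*exp(2*y)) dy + ∫(-2/(y**2 + 1)) dy.
Step 6. Evaluate the standard form: now -4*log(y - 5) - 3*log(y - 2) - 3*log(y + 3) - 2*atan(y) + ∫(5*y**2) dy + ∫(6*y**2*exp(2*y)) dy.
Step 7. Evaluate the standard form: now 5*y**3/3 - 4*log(y - 5) - 3*log(y - 2) - 3*log(y + 3) - 2*atan(y) + ∫(6*y**2*exp(2*y)) dy.
Step 8. Integrate ∫(6*y**2*exp(2*y)) dy by parts with u = y**2, dv = (6*exp(2*y)) dy, so v = 3*exp(2*y): now 5*y**3/3 + 3*y**2*exp(2*y) - 4*log(y - 5) - 3*log(y - 2) - 3*log(y + 3) - 2*atan(y) + ∫(-6*y*exp(2*y)) dy.
Step 9. Integrate ∫(-6*y*exp(2*y)) dy by parts with u = y, dv = (-6*exp(2*y)) dy, so v = -3*exp(2*y): now 5*y**3/3 + 3*y**2*exp(2*y) - 3*y*exp(2*y) - 4*log(y - 5) - 3*log(y - 2) - 3*log(y + 3) - 2*atan(y) + ∫(3*exp(2*y)) dy.
Step 10. Evaluate the standard form: now 5*y**3/3 + 3*y**2*exp(2*y) - 3*y*exp(2*y) + 3*exp(2*y)/2 - 4*log(y - 5) - 3*log(y - 2) - 3*log(y + 3) - 2*atan(y).
Answer: 5*y**3/3 + 3*y**2*exp(2*y) - 3*y*exp(2*y) + 3*exp(2*y)/2 - 4*log(y - 5) - 3*log(y - 2) - 3*log(y + 3) - 2*atan(y).


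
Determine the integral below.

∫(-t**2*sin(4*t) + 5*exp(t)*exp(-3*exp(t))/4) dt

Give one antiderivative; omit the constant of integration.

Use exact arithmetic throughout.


Answer: t**2*cos(4*t)/4 - t*sin(4*t)/8 - cos(4*t)/32 - 5*exp(-3*exp(t))/12.


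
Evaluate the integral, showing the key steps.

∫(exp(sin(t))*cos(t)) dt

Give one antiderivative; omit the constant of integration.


Step 1. Substitute u = sin(t), turning ∫(exp(sin(t))*cos(t)) dt into ∫(exp(u)) du: now ∫(exp(u)) du.
Step 2. Evaluate the standard form: now exp(u).
Step 3. Substitute back u = sin(t): now exp(sin(t)).
Answer: exp(sin(t)).


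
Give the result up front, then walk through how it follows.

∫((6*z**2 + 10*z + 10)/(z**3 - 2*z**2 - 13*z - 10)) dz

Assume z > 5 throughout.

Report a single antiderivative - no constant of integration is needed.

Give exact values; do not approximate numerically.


The answer is 5*log(z - 5) - log(z + 1) + 2*log(z + 2).
Step 1. Decompose ∫((6*z**2 + 10*z + 10)/(z**3 - 2*z**2 - 13*z - 10)) dz by partial fractions, (6*z**2 + 10*z + 10)/(z**3 - 2*z**2 - 13*z - 10) = 2/(z + 2) - 1/(z + 1) + 5/(z - 5): now ∫(5/(z - 5)) dz + ∫(-1/(z + 1)) dz + ∫(2/(z + 2)) dz.
Step 2. Evaluate the standard form [assuming z > -1]: now -log(z + 1) + ∫(5/(z - 5)) dz + ∫(2/(z + 2)) dz.
Step 3. Evaluate the standard form [assuming z > 5]: now 5*log(z - 5) - log(z + 1) + ∫(2/(z + 2)) dz.
Step 4. Evaluate the standard form [assuming z > -2]: now 5*log(z - 5) - log(z + 1) + 2*log(z + 2).
Answer: 5*log(z - 5) - log(z + 1) + 2*log(z + 2).


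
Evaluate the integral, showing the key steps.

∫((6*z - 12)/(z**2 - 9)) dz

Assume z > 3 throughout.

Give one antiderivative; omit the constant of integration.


Step 1. Decompose ∫((6*z - 12)/(z**2 - 9)) dz by partial fractions, (6*z - 12)/(z**2 - 9) = 5/(z + 3) + 1/(z - 3): now ∫(1/(z - 3)) dz + ∫(5/(z + 3)) dz.
Step 2. Evaluate the standard form [assuming z > 3]: now log(z - 3) + ∫(5/(z + 3)) dz.
Step 3. Evaluate the standard form [assuming z > -3]: now log(z - 3) + 5*log(z + 3).
Answer: log(z - 3) + 5*log(z + 3).


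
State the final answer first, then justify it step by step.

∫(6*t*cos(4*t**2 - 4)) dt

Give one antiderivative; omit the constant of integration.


The answer is 3*sin(4*t**2 - 4)/4.
Step 1. Substitute u = t**2 - 1, turning ∫(6*t*cos(4*t**2 - 4)) dt into ∫(3*cos(4*u)) du: now ∫(3*cos(4*u)) du.
Step 2. Evaluate the standard form: now 3*sin(4*u)/4.
Step 3. Substitute back u = t**2 - 1: now 3*sin(4*t**2 - 4)/4.
Answer: 3*sin(4*t**2 - 4)/4.


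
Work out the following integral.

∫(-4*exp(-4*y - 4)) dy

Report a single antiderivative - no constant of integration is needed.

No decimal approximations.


Answer: exp(-4*y - 4).


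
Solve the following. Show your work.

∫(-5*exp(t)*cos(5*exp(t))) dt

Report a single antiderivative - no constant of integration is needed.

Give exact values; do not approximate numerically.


Step 1. Substitute u = exp(t), turning ∫(-5*exp(t)*cos(5*exp(t))) dt into ∫(-5*cos(5*u)) du: now ∫(-5*cos(5*u)) du.
Step 2. Evaluate the standard form: now -sin(5*u).
Step 3. Substitute back u = exp(t): now -sin(5*exp(t)).
Answer: -sin(5*exp(t)).


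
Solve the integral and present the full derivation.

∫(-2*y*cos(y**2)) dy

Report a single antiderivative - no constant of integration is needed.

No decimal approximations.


Step 1. Substitute u = y**2, turning ∫(-2*y*cos(y**2)) dy into ∫(-cos(u)) du: now ∫(-cos(u)) du.
Step 2. Evaluate the standard form: now -sin(u).
Step 3. Substitute back u = y**2: now -sin(y**2).
Answer: -sin(y**2).


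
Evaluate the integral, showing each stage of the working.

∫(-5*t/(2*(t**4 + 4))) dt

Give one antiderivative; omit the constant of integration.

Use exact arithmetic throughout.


Step 1. Substitute u = t**2, turning ∫(-5*t/(2*(t**4 + 4))) dt into ∫(-5/(4*(u**2 + 4))) du: now ∫(-5/(4*(u**2 + 4))) du.
Step 2. Evaluate the standard form: now -5*atan(u/2)/8.
Step 3. Substitute back u = t**2: now -5*atan(t**2/2)/8.
Answer: -5*atan(t**2/2)/8.


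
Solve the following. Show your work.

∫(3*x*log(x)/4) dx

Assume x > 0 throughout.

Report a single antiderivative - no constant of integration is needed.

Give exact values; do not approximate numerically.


Step 1. Integrate ∫(3*x*log(x)/4) dx by parts with u = log(x), dv = (3*x/4) dx, so v = 3*x**2/8 [assuming x > 0]: now 3*x**2*log(x)/8 + ∫(-3*x/8) dx.
Step 2. Evaluate the standard form: now 3*x**2*log(x)/8 - 3*x**2/16.
Answer: 3*x**2*log(x)/8 - 3*x**2/16.


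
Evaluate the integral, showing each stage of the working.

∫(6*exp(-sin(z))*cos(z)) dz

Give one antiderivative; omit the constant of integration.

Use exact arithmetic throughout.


Step 1. Substitute u = sin(z), turning ∫(6*exp(-sin(z))*cos(z)) dz into ∫(6*exp(-u)) du: now ∫(6*exp(-u)) du.
Step 2. Evaluate the standard form: now -6*exp(-u).
Step 3. Substitute back u = sin(z): now -6*exp(-sin(z)).
Answer: -6*exp(-sin(z)).


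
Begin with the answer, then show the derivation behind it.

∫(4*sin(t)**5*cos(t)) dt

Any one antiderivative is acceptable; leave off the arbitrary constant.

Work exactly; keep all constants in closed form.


The answer is 2*sin(t)**6/3.
Step 1. Substitute u = sin(t), turning ∫(4*sin(t)**5*cos(t)) dt into ∫(4*u**5) du: now ∫(4*u**5) du.
Step 2. Evaluate the standard form: now 2*u**6/3.
Step 3. Substitute back u = sin(t): now 2*sin(t)**6/3.
Answer: 2*sin(t)**6/3.


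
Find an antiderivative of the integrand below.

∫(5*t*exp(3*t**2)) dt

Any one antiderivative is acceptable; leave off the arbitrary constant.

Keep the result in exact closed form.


Answer: 5*exp(3*t**2)/6.


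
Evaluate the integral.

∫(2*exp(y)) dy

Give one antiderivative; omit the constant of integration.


Answer: 2*exp(y).


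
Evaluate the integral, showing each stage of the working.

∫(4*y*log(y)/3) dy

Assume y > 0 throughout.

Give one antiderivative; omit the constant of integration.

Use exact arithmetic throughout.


Step 1. Integrate ∫(4*y*log(y)/3) dy by parts with u = log(y), dv = (4*y/3) dy, so v = 2*y**2/3 [assuming y > 0]: now 2*y**2*log(y)/3 + ∫(-2*y/3) dy.
Step 2. Evaluate the standard form: now 2*y**2*log(y)/3 - y**2/3.
Answer: 2*y**2*log(y)/3 - y**2/3.


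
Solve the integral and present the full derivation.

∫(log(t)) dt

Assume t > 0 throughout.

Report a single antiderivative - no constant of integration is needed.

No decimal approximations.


Step 1. Integrate ∫(log(t)) dt by parts with u = log(t), dv = (1) dt, so v = t [assuming t > 0]: now t*log(t) + ∫(-1) dt.
Step 2. Evaluate the standard form: now t*log(t) - t.
Answer: t*log(t) - t.


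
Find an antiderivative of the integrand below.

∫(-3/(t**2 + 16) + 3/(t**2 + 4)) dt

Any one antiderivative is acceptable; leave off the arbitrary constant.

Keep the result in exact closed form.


Answer: -3*atan(t/4)/4 + 3*atan(t/2)/2.


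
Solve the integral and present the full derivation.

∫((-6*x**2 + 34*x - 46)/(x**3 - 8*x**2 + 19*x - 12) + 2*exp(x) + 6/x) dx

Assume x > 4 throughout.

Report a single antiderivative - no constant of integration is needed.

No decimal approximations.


Step 1. Rewrite: now ∫(6/x) dx + ∫((-6*x**2 + 34*x - 46)/(x**3 - 8*x**2 + 19*x - 12)) dx + ∫(2*exp(x)) dx.
Step 2. Evaluate the standard form: now 2*exp(x) + ∫(6/x) dx + ∫((-6*x**2 + 34*x - 46)/(x**3 - 8*x**2 + 19*x - 12)) dx.
Step 3. Evaluate the standard form [assuming x > 0]: now 2*exp(x) + 6*log(x) + ∫((-6*x**2 + 34*x - 46)/(x**3 - 8*x**2 + 19*x - 12)) dx.
Step 4. Decompose ∫((-6*x**2 + 34*x - 46)/(x**3 - 8*x**2 + 19*x - 12)) dx by partial fractions, (-6*x**2 + 34*x - 46)/(x**3 - 8*x**2 + 19*x - 12) = -3/(x - 1) - 1/(x - 3) - 2/(x - 4): now 2*exp(x) + 6*log(x) + ∫(-2/(x - 4)) dx + ∫(-1/(x - 3)) dx + ∫(-3/(x - 1)) dx.
Step 5. Evaluate the standard form [assuming x > 1]: now 2*exp(x) + 6*log(x) - 3*log(x - 1) + ∫(-2/(x - 4)) dx + ∫(-1/(x - 3)) dx.
Step 6. Evaluate the standard form [assuming x > 3]: now 2*exp(x) + 6*log(x) - log(x - 3) - 3*log(x - 1) + ∫(-2/(x - 4)) dx.
Step 7. Evaluate the standard form [assuming x > 4]: now 2*exp(x) + 6*log(x) - 2*log(x - 4) - log(x - 3) - 3*log(x - 1).
Answer: 2*exp(x) + 6*log(x) - 2*log(x - 4) - log(x - 3) - 3*log(x - 1).


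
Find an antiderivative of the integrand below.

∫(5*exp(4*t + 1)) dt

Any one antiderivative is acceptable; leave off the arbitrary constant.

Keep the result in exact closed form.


Answer: 5*exp(4*t + 1)/4.


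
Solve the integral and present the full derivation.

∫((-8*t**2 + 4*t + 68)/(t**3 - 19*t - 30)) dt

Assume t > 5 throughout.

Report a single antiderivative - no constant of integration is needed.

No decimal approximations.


Step 1. Decompose ∫((-8*t**2 + 4*t + 68)/(t**3 - 19*t - 30)) dt by partial fractions, (-8*t**2 + 4*t + 68)/(t**3 - 19*t - 30) = -2/(t + 3) - 4/(t + 2) - 2/(t - 5): now ∫(-2/(t - 5)) dt + ∫(-4/(t + 2)) dt + ∫(-2/(t + 3)) dt.
Step 2. Evaluate the standard form [assuming t > -3]: now -2*log(t + 3) + ∫(-2/(t - 5)) dt + ∫(-4/(t + 2)) dt.
Step 3. Evaluate the standard form [assuming t > -2]: now -4*log(t + 2) - 2*log(t + 3) + ∫(-2/(t - 5)) dt.
Step 4. Evaluate the standard form [assuming t > 5]: now -2*log(t - 5) - 4*log(t + 2) - 2*log(t + 3).
Answer: -2*log(t - 5) - 4*log(t + 2) - 2*log(t + 3).


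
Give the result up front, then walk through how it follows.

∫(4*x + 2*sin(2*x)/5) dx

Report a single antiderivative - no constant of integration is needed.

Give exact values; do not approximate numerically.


The answer is 2*x**2 - cos(2*x)/5.
Step 1. Rewrite: now ∫(4*x) dx + ∫(2*sin(2*x)/5) dx.
Step 2. Evaluate the standard form: now 2*x**2 + ∫(2*sin(2*x)/5) dx.
Step 3. Evaluate the standard form: now 2*x**2 - cos(2*x)/5.
Answer: 2*x**2 - cos(2*x)/5.


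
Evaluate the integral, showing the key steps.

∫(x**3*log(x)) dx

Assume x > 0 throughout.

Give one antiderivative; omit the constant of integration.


Step 1. Integrate ∫(x**3*log(x)) dx by parts with u = log(x), dv = (x**3) dx, so v = x**4/4 [assuming x > 0]: now x**4*log(x)/4 + ∫(-x**3/4) dx.
Step 2. Evaluate the standard form: now x**4*log(x)/4 - x**4/16.
Answer: x**4*log(x)/4 - x**4/16.


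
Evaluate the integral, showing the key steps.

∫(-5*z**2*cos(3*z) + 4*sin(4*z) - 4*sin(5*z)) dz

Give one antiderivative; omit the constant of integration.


Step 1. Rewrite: now ∫(-5*z**2*cos(3*z)) dz + ∫(4*sin(4*z)) dz + ∫(-4*sin(5*z)) dz.
Step 2. Integrate ∫(-5*z**2*cos(3*z)) dz by parts with u = z**2, dv = (-5*cos(3*z)) dz, so v = -5*sin(3*z)/3: now -5*z**2*sin(3*z)/3 + ∫(10*z*sin(3*z)/3) dz + ∫(4*sin(4*z)) dz + ∫(-4*sin(5*z)) dz.
Step 3. Integrate ∫(10*z*sin(3*z)/3) dz by parts with u = z, dv = (10*sin(3*z)/3) dz, so v = -10*cos(3*z)/9: now -5*z**2*sin(3*z)/3 - 10*z*cos(3*z)/9 + ∫(4*sin(4*z)) dz + ∫(-4*sin(5*z)) dz + ∫(10*cos(3*z)/9) dz.
Step 4. Evaluate the standard form: now -5*z**2*sin(3*z)/3 - 10*z*cos(3*z)/9 + 10*sin(3*z)/27 + ∫(4*sin(4*z)) dz + ∫(-4*sin(5*z)) dz.
Step 5. Evaluate the standard form: now -5*z**2*sin(3*z)/3 - 10*z*cos(3*z)/9 + 10*sin(3*z)/27 - cos(4*z) + ∫(-4*sin(5*z)) dz.
Step 6. Evaluate the standard form: now -5*z**2*sin(3*z)/3 - 10*z*cos(3*z)/9 + 10*sin(3*z)/27 - cos(4*z) + 4*cos(5*z)/5.
Answer: -5*z**2*sin(3*z)/3 - 10*z*cos(3*z)/9 + 10*sin(3*z)/27 - cos(4*z) + 4*cos(5*z)/5.


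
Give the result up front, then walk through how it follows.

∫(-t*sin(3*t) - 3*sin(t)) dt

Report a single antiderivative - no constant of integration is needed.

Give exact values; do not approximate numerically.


The answer is t*cos(3*t)/3 - sin(3*t)/9 + 3*cos(t).
Step 1. Rewrite: now ∫(-t*sin(3*t)) dt + ∫(-3*sin(t)) dt.
Step 2. Integrate ∫(-t*sin(3*t)) dt by parts with u = t, dv = (-sin(3*t)) dt, so v = cos(3*t)/3: now t*cos(3*t)/3 + ∫(-3*sin(t)) dt + ∫(-cos(3*t)/3) dt.
Step 3. Evaluate the standard form: now t*cos(3*t)/3 - sin(3*t)/9 + ∫(-3*sin(t)) dt.
Step 4. Evaluate the standard form: now t*cos(3*t)/3 - sin(3*t)/9 + 3*cos(t).
Answer: t*cos(3*t)/3 - sin(3*t)/9 + 3*cos(t).


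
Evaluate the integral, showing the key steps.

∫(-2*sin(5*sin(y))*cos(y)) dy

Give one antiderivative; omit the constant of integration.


Step 1. Substitute u = sin(y), turning ∫(-2*sin(5*sin(y))*cos(y)) dy into ∫(-2*sin(5*u)) du: now ∫(-2*sin(5*u)) du.
Step 2. Evaluate the standard form: now 2*cos(5*u)/5.
Step 3. Substitute back u = sin(y): now 2*cos(5*sin(y))/5.
Answer: 2*cos(5*sin(y))/5.


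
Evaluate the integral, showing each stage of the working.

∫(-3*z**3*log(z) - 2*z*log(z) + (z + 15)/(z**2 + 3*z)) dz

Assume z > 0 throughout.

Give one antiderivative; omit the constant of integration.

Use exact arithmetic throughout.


Step 1. Rewrite: now ∫(-2*z*log(z)) dz + ∫(-3*z**3*log(z)) dz + ∫((z + 15)/(z**2 + 3*z)) dz.
Step 2. Integrate ∫(-3*z**3*log(z)) dz by parts with u = log(z), dv = (-3*z**3) dz, so v = -3*z**4/4 [assuming z > 0]: now -3*z**4*log(z)/4 + ∫(3*z**3/4) dz + ∫(-2*z*log(z)) dz + ∫((z + 15)/(z**2 + 3*z)) dz.
Step 3. Evaluate the standard form: now -3*z**4*log(z)/4 + 3*z**4/16 + ∫(-2*z*log(z)) dz + ∫((z + 15)/(z**2 + 3*z)) dz.
Step 4. Decompose ∫((z + 15)/(z**2 + 3*z)) dz by partial fractions, (z + 15)/(z**2 + 3*z) = -4/(z + 3) + 5/z: now -3*z**4*log(z)/4 + 3*z**4/16 + ∫(5/z) dz + ∫(-2*z*log(z)) dz + ∫(-4/(z + 3)) dz.
Step 5. Evaluate the standard form [assuming z > 0]: now -3*z**4*log(z)/4 + 3*z**4/16 + 5*log(z) + ∫(-2*z*log(z)) dz + ∫(-4/(z + 3)) dz.
Step 6. Evaluate the standard form [assuming z > -3]: now -3*z**4*log(z)/4 + 3*z**4/16 + 5*log(z) - 4*log(z + 3) + ∫(-2*z*log(z)) dz.
Step 7. Integrate ∫(-2*z*log(z)) dz by parts with u = log(z), dv = (-2*z) dz, so v = -z**2 [assuming z > 0]: now -3*z**4*log(z)/4 + 3*z**4/16 - z**2*log(z) + 5*log(z) - 4*log(z + 3) + ∫(z) dz.
Step 8. Evaluate the standard form: now -3*z**4*log(z)/4 + 3*z**4/16 - z**2*log(z) + z**2/2 + 5*log(z) - 4*log(z + 3).
Answer: -3*z**4*log(z)/4 + 3*z**4/16 - z**2*log(z) + z**2/2 + 5*log(z) - 4*log(z + 3).


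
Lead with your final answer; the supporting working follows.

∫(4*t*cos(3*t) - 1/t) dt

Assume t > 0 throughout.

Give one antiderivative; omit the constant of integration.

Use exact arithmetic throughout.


The answer is 4*t*sin(3*t)/3 - log(t) + 4*cos(3*t)/9.
Step 1. Rewrite: now ∫(-1/t) dt + ∫(4*t*cos(3*t)) dt.
Step 2. Evaluate the standard form [assuming t > 0]: now -log(t) + ∫(4*t*cos(3*t)) dt.
Step 3. Integrate ∫(4*t*cos(3*t)) dt by parts with u = t, dv = (4*cos(3*t)) dt, so v = 4*sin(3*t)/3: now 4*t*sin(3*t)/3 - log(t) + ∫(-4*sin(3*t)/3) dt.
Step 4. Evaluate the standard form: now 4*t*sin(3*t)/3 - log(t) + 4*cos(3*t)/9.
Answer: 4*t*sin(3*t)/3 - log(t) + 4*cos(3*t)/9.


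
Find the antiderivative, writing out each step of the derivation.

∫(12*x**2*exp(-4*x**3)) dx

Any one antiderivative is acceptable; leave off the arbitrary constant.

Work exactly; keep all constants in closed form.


Step 1. Substitute u = x**3, turning ∫(12*x**2*exp(-4*x**3)) dx into ∫(4*exp(-4*u)) du: now ∫(4*exp(-4*u)) du.
Step 2. Evaluate the standard form: now -exp(-4*u).
Step 3. Substitute back u = x**3: now -exp(-4*x**3).
Answer: -exp(-4*x**3).


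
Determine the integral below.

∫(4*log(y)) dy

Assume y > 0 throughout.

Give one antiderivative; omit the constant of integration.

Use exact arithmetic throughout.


Answer: 4*y*log(y) - 4*y.


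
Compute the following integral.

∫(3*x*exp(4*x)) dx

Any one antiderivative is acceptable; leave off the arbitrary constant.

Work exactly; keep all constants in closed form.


Answer: 3*x*exp(4*x)/4 - 3*exp(4*x)/16.


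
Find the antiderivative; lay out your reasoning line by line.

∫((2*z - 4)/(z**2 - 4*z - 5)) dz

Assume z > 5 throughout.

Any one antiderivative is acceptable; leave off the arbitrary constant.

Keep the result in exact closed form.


Step 1. Decompose ∫((2*z - 4)/(z**2 - 4*z - 5)) dz by partial fractions, (2*z - 4)/(z**2 - 4*z - 5) = 1/(z + 1) + 1/(z - 5): now ∫(1/(z - 5)) dz + ∫(1/(z + 1)) dz.
Step 2. Evaluate the standard form [assuming z > -1]: now log(z + 1) + ∫(1/(z - 5)) dz.
Step 3. Evaluate the standard form [assuming z > 5]: now log(z - 5) + log(z + 1).
Answer: log(z - 5) + log(z + 1).


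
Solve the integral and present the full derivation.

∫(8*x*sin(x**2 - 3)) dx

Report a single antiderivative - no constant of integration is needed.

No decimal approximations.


Step 1. Substitute u = x**2 - 3, turning ∫(8*x*sin(x**2 - 3)) dx into ∫(4*sin(u)) du: now ∫(4*sin(u)) du.
Step 2. Evaluate the standard form: now -4*cos(u).
Step 3. Substitute back u = x**2 - 3: now -4*cos(x**2 - 3).
Answer: -4*cos(x**2 - 3).


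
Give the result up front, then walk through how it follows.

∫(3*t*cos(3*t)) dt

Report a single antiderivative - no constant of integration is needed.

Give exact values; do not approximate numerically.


The answer is t*sin(3*t) + cos(3*t)/3.
Step 1. Integrate ∫(3*t*cos(3*t)) dt by parts with u = t, dv = (3*cos(3*t)) dt, so v = sin(3*t): now t*sin(3*t) + ∫(-sin(3*t)) dt.
Step 2. Evaluate the standard form: now t*sin(3*t) + cos(3*t)/3.
Answer: t*sin(3*t) + cos(3*t)/3.


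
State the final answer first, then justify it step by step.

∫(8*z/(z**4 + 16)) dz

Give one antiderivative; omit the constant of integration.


The answer is atan(z**2/4).
Step 1. Substitute u = z**2, turning ∫(8*z/(z**4 + 16)) dz into ∫(4/(u**2 + 16)) du: now ∫(4/(u**2 + 16)) du.
Step 2. Evaluate the standard form: now atan(u/4).
Step 3. Substitute back u = z**2: now atan(z**2/4).
Answer: atan(z**2/4).


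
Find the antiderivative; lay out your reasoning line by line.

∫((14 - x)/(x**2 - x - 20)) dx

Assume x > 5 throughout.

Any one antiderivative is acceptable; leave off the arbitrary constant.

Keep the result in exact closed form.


Step 1. Decompose ∫((14 - x)/(x**2 - x - 20)) dx by partial fractions, (14 - x)/(x**2 - x - 20) = -2/(x + 4) + 1/(x - 5): now ∫(1/(x - 5)) dx + ∫(-2/(x + 4)) dx.
Step 2. Evaluate the standard form [assuming x > -4]: now -2*log(x + 4) + ∫(1/(x - 5)) dx.
Step 3. Evaluate the standard form [assuming x > 5]: now log(x - 5) - 2*log(x + 4).
Answer: log(x - 5) - 2*log(x + 4).


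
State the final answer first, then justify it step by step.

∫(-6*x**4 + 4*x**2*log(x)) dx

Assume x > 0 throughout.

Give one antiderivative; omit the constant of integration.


The answer is -6*x**5/5 + 4*x**3*log(x)/3 - 4*x**3/9.
Step 1. Rewrite: now ∫(-6*x**4) dx + ∫(4*x**2*log(x)) dx.
Step 2. Evaluate the standard form: now -6*x**5/5 + ∫(4*x**2*log(x)) dx.
Step 3. Integrate ∫(4*x**2*log(x)) dx by parts with u = log(x), dv = (4*x**2) dx, so v = 4*x**3/3 [assuming x > 0]: now -6*x**5/5 + 4*x**3*log(x)/3 + ∫(-4*x**2/3) dx.
Step 4. Evaluate the standard form: now -6*x**5/5 + 4*x**3*log(x)/3 - 4*x**3/9.
Answer: -6*x**5/5 + 4*x**3*log(x)/3 - 4*x**3/9.


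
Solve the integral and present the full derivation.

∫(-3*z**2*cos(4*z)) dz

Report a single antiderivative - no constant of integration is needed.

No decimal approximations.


Step 1. Integrate ∫(-3*z**2*cos(4*z)) dz by parts with u = z**2, dv = (-3*cos(4*z)) dz, so v = -3*sin(4*z)/4: now -3*z**2*sin(4*z)/4 + ∫(3*z*sin(4*z)/2) dz.
Step 2. Integrate ∫(3*z*sin(4*z)/2) dz by parts with u = z, dv = (3*sin(4*z)/2) dz, so v = -3*cos(4*z)/8: now -3*z**2*sin(4*z)/4 - 3*z*cos(4*z)/8 + ∫(3*cos(4*z)/8) dz.
Step 3. Evaluate the standard form: now -3*z**2*sin(4*z)/4 - 3*z*cos(4*z)/8 + 3*sin(4*z)/32.
Answer: -3*z**2*sin(4*z)/4 - 3*z*cos(4*z)/8 + 3*sin(4*z)/32.


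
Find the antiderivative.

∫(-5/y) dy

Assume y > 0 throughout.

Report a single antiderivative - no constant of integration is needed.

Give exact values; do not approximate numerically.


Answer: -5*log(y).


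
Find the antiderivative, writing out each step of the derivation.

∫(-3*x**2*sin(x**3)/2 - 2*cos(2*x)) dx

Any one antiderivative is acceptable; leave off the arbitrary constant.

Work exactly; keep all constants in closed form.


Step 1. Rewrite: now ∫(-3*x**2*sin(x**3)/2) dx + ∫(-2*cos(2*x)) dx.
Step 2. Evaluate the standard form: now -sin(2*x) + ∫(-3*x**2*sin(x**3)/2) dx.
Step 3. Substitute u = x**3, turning ∫(-3*x**2*sin(x**3)/2) dx into ∫(-sin(u)/2) du: now -sin(2*x) + ∫(-sin(u)/2) du.
Step 4. Evaluate the standard form: now -sin(2*x) + cos(u)/2.
Step 5. Substitute back u = x**3: now -sin(2*x) + cos(x**3)/2.
Answer: -sin(2*x) + cos(x**3)/2.


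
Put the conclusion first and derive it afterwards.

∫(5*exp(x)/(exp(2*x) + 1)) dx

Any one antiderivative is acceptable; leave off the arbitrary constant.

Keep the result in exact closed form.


The answer is 5*atan(exp(x)).
Step 1. Substitute u = exp(x), turning ∫(5*exp(x)/(exp(2*x) + 1)) dx into ∫(5/(u**2 + 1)) du: now ∫(5/(u**2 + 1)) du.
Step 2. Evaluate the standard form: now 5*atan(u).
Step 3. Substitute back u = exp(x): now 5*atan(exp(x)).
Answer: 5*atan(exp(x)).


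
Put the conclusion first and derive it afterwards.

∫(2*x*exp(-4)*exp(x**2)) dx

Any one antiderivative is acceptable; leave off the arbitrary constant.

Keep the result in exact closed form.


The answer is exp(x**2 - 4).
Step 1. Substitute u = x**2 - 4, turning ∫(2*x*exp(-4)*exp(x**2)) dx into ∫(exp(u)) du: now ∫(exp(u)) du.
Step 2. Evaluate the standard form: now exp(u).
Step 3. Substitute back u = x**2 - 4: now exp(x**2 - 4).
Answer: exp(x**2 - 4).


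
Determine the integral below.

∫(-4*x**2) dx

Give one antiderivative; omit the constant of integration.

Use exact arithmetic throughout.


Answer: -4*x**3/3.


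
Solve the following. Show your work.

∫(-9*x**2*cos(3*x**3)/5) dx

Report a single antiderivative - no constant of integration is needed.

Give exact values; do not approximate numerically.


Step 1. Substitute u = x**3, turning ∫(-9*x**2*cos(3*x**3)/5) dx into ∫(-3*cos(3*u)/5) du: now ∫(-3*cos(3*u)/5) du.
Step 2. Evaluate the standard form: now -sin(3*u)/5.
Step 3. Substitute back u = x**3: now -sin(3*x**3)/5.
Answer: -sin(3*x**3)/5.
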